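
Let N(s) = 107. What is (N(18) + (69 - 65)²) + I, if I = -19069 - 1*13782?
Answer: -32728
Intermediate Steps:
I = -32851 (I = -19069 - 13782 = -32851)
(N(18) + (69 - 65)²) + I = (107 + (69 - 65)²) - 32851 = (107 + 4²) - 32851 = (107 + 16) - 32851 = 123 - 32851 = -32728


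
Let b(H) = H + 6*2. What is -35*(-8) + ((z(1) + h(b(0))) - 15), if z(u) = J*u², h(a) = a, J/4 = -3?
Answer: 265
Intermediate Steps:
J = -12 (J = 4*(-3) = -12)
b(H) = 12 + H (b(H) = H + 12 = 12 + H)
z(u) = -12*u²
-35*(-8) + ((z(1) + h(b(0))) - 15) = -35*(-8) + ((-12*1² + (12 + 0)) - 15) = 280 + ((-12*1 + 12) - 15) = 280 + ((-12 + 12) - 15) = 280 + (0 - 15) = 280 - 15 = 265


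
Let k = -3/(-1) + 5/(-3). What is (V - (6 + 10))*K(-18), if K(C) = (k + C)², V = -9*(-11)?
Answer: 207500/9 ≈ 23056.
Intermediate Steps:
k = 4/3 (k = -3*(-1) + 5*(-⅓) = 3 - 5/3 = 4/3 ≈ 1.3333)
V = 99
K(C) = (4/3 + C)²
(V - (6 + 10))*K(-18) = (99 - (6 + 10))*((4 + 3*(-18))²/9) = (99 - 1*16)*((4 - 54)²/9) = (99 - 16)*((⅑)*(-50)²) = 83*((⅑)*2500) = 83*(2500/9) = 207500/9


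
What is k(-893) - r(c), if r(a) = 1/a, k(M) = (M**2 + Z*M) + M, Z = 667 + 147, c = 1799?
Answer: 125307545/1799 ≈ 69654.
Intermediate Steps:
Z = 814
k(M) = M**2 + 815*M (k(M) = (M**2 + 814*M) + M = M**2 + 815*M)
k(-893) - r(c) = -893*(815 - 893) - 1/1799 = -893*(-78) - 1*1/1799 = 69654 - 1/1799 = 125307545/1799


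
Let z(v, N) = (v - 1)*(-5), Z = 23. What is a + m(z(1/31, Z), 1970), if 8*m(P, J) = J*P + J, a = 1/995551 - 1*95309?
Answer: -11588244501957/123448324 ≈ -93871.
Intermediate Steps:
z(v, N) = 5 - 5*v (z(v, N) = (-1 + v)*(-5) = 5 - 5*v)
a = -94884970258/995551 (a = 1/995551 - 95309 = -94884970258/995551 ≈ -95309.)
m(P, J) = J/8 + J*P/8 (m(P, J) = (J*P + J)/8 = (J + J*P)/8 = J/8 + J*P/8)
a + m(z(1/31, Z), 1970) = -94884970258/995551 + (⅛)*1970*(1 + (5 - 5/31)) = -94884970258/995551 + (⅛)*1970*(1 + 150/31) = -94884970258/995551 + (⅛)*1970*(181/31) = -94884970258/995551 + 178285/124 = -11588244501957/123448324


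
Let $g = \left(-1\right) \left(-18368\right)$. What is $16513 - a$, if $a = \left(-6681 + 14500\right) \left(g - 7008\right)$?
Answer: $-88807327$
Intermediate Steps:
$g = 18368$
$a = 88823840$ ($a = \left(-6681 + 14500\right) \left(18368 - 7008\right) = 7819 \cdot 11360 = 88823840$)
$16513 - a = 16513 - 88823840 = -88807327$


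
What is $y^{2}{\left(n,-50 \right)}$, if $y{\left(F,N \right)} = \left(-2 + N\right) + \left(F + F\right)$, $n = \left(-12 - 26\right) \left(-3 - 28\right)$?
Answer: $5308416$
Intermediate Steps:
$n = 1178$ ($n = \left(-38\right) \left(-31\right) = 1178$)
$y{\left(F,N \right)} = -2 + N + 2 F$ ($y{\left(F,N \right)} = \left(-2 + N\right) + 2 F = -2 + N + 2 F$)
$y^{2}{\left(n,-50 \right)} = \left(-2 - 50 + 2 \cdot 1178\right)^{2} = \left(-2 - 50 + 2356\right)^{2} = 2304^{2} = 5308416$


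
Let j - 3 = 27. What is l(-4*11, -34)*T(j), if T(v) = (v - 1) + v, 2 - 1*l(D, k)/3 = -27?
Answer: 5133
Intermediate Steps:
l(D, k) = 87 (l(D, k) = 6 - 3*(-27) = 6 + 81 = 87)
j = 30 (j = 3 + 27 = 30)
T(v) = -1 + 2*v (T(v) = (-1 + v) + v = -1 + 2*v)
l(-4*11, -34)*T(j) = 87*(-1 + 2*30) = 87*(-1 + 60) = 87*59 = 5133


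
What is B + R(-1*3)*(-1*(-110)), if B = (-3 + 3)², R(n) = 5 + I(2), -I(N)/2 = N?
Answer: 110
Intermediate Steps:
I(N) = -2*N
R(n) = 1 (R(n) = 5 - 2*2 = 5 - 4 = 1)
B = 0 (B = 0² = 0)
B + R(-1*3)*(-1*(-110)) = 0 + 1*(-1*(-110)) = 0 + 1*110 = 0 + 110 = 110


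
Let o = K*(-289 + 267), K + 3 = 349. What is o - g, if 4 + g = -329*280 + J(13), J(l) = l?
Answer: 84499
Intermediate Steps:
K = 346 (K = -3 + 349 = 346)
o = -7612 (o = 346*(-289 + 267) = 346*(-22) = -7612)
g = -92111 (g = -4 + (-329*280 + 13) = -4 + (-92120 + 13) = -4 - 92107 = -92111)
o - g = -7612 - 1*(-92111) = -7612 + 92111 = 84499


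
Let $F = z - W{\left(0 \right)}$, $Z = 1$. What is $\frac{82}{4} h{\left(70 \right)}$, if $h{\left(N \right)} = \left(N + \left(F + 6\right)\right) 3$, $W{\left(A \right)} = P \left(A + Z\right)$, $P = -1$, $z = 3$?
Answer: $4920$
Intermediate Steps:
$W{\left(A \right)} = -1 - A$ ($W{\left(A \right)} = - (A + 1) = - (1 + A) = -1 - A$)
$F = 4$ ($F = 3 - \left(-1 - 0\right) = 3 - \left(-1 + 0\right) = 3 - -1 = 3 + 1 = 4$)
$h{\left(N \right)} = 30 + 3 N$ ($h{\left(N \right)} = \left(N + \left(4 + 6\right)\right) 3 = \left(N + 10\right) 3 = \left(10 + N\right) 3 = 30 + 3 N$)
$\frac{82}{4} h{\left(70 \right)} = \frac{82}{4} \left(30 + 3 \cdot 70\right) = 82 \cdot \frac{1}{4} \left(30 + 210\right) = \frac{41}{2} \cdot 240 = 4920$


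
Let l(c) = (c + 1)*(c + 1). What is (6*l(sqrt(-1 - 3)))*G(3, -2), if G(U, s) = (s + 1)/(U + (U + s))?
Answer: 9/2 - 6*I ≈ 4.5 - 6.0*I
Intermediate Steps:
G(U, s) = (1 + s)/(s + 2*U)
l(c) = (1 + c)**2 (l(c) = (1 + c)*(1 + c) = (1 + c)**2)
(6*l(sqrt(-1 - 3)))*G(3, -2) = (6*(1 + sqrt(-1 - 3))**2)*((1 - 2)/(-2 + 2*3)) = (6*(1 + sqrt(-4))**2)*(-1/(-2 + 6)) = (6*(1 + 2*I)**2)*(-1/4) = -3*(1 + 2*I)**2/2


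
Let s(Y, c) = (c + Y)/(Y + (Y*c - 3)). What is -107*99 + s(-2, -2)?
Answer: -10589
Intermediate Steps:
s(Y, c) = (Y + c)/(-3 + Y + Y*c) (s(Y, c) = (Y + c)/(Y + (-3 + Y*c)) = (Y + c)/(-3 + Y + Y*c))
-107*99 + s(-2, -2) = -107*99 + (-2 - 2)/(-3 - 2 - 2*(-2)) = -10593 - 4/(-3 - 2 + 4) = -10593 - 4/(-1) = -10593 - 1*(-4) = -10593 + 4 = -10589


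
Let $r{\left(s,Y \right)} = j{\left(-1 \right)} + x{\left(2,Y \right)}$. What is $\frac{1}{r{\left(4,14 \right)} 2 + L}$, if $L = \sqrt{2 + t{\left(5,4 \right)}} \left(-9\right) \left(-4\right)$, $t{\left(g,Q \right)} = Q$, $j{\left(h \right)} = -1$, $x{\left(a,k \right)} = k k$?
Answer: $\frac{65}{24054} - \frac{\sqrt{6}}{4009} \approx 0.0020913$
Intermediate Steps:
$x{\left(a,k \right)} = k^{2}$
$r{\left(s,Y \right)} = -1 + Y^{2}$
$L = 36 \sqrt{6}$ ($L = \sqrt{2 + 4} \left(-9\right) \left(-4\right) = \sqrt{6} \left(-9\right) \left(-4\right) = - 9 \sqrt{6} \left(-4\right) = 36 \sqrt{6} \approx 88.182$)
$\frac{1}{r{\left(4,14 \right)} 2 + L} = \frac{1}{\left(-1 + 14^{2}\right) 2 + 36 \sqrt{6}} = \frac{1}{\left(-1 + 196\right) 2 + 36 \sqrt{6}} = \frac{1}{195 \cdot 2 + 36 \sqrt{6}} = \frac{1}{390 + 36 \sqrt{6}}$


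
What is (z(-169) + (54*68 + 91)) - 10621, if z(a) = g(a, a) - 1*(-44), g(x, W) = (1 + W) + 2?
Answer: -6980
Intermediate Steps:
g(x, W) = 3 + W
z(a) = 47 + a (z(a) = (3 + a) - 1*(-44) = (3 + a) + 44 = 47 + a)
(z(-169) + (54*68 + 91)) - 10621 = ((47 - 169) + (54*68 + 91)) - 10621 = (-122 + (3672 + 91)) - 10621 = (-122 + 3763) - 10621 = 3641 - 10621 = -6980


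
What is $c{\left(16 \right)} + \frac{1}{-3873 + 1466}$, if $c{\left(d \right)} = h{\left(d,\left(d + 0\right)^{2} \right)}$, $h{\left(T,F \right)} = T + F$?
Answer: $\frac{654703}{2407} \approx 272.0$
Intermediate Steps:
$h{\left(T,F \right)} = F + T$
$c{\left(d \right)} = d + d^{2}$ ($c{\left(d \right)} = \left(d + 0\right)^{2} + d = d^{2} + d = d + d^{2}$)
$c{\left(16 \right)} + \frac{1}{-3873 + 1466} = 16 \left(1 + 16\right) + \frac{1}{-3873 + 1466} = 16 \cdot 17 + \frac{1}{-2407} = 272 - \frac{1}{2407} = \frac{654703}{2407}$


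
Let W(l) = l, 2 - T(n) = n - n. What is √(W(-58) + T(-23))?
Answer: 2*I*√14 ≈ 7.4833*I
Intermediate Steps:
T(n) = 2 (T(n) = 2 - (n - n) = 2 - 1*0 = 2 + 0 = 2)
√(W(-58) + T(-23)) = √(-58 + 2) = √(-56) = 2*I*√14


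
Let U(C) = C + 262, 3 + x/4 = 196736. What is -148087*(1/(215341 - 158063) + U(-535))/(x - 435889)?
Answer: 2315620573691/20107040954 ≈ 115.16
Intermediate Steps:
x = 786932 (x = -12 + 4*196736 = -12 + 786944 = 786932)
U(C) = 262 + C
-148087*(1/(215341 - 158063) + U(-535))/(x - 435889) = -148087*(1/(215341 - 158063) + (262 - 535))/(786932 - 435889) = -148087/(351043/(1/57278 - 273)) = -148087/(351043/(-15636893/57278)) = -148087/(351043*(-57278/15636893)) = -148087/(-20107040954/15636893) = -148087*(-15636893/20107040954) = 2315620573691/20107040954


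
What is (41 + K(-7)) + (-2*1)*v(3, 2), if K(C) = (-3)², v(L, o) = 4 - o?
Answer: 46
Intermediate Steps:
K(C) = 9
(41 + K(-7)) + (-2*1)*v(3, 2) = (41 + 9) + (-2*1)*(4 - 1*2) = 50 - 2*(4 - 2) = 50 - 2*2 = 50 - 4 = 46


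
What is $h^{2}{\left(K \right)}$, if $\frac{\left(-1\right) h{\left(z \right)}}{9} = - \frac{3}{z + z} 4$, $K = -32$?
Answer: $\frac{729}{256} \approx 2.8477$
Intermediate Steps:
$h{\left(z \right)} = \frac{54}{z}$ ($h{\left(z \right)} = - 9 - \frac{3}{z + z} 4 = - 9 - \frac{3}{2 z} 4 = - 9 \left(- \frac{6}{z}\right) = \frac{54}{z}$)
$h^{2}{\left(K \right)} = \left(\frac{54}{-32}\right)^{2} = \left(54 \left(- \frac{1}{32}\right)\right)^{2} = \left(- \frac{27}{16}\right)^{2} = \frac{729}{256}$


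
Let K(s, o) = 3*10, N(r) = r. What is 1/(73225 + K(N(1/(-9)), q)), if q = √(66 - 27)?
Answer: 1/73255 ≈ 1.3651e-5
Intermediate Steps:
q = √39 ≈ 6.2450
K(s, o) = 30
1/(73225 + K(N(1/(-9)), q)) = 1/(73225 + 30) = 1/73255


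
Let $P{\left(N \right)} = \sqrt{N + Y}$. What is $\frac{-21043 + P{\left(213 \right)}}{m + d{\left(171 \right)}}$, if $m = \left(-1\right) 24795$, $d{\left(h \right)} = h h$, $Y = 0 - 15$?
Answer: $- \frac{21043}{4446} + \frac{\sqrt{22}}{1482} \approx -4.7299$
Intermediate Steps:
$Y = -15$ ($Y = 0 - 15 = -15$)
$P{\left(N \right)} = \sqrt{-15 + N}$ ($P{\left(N \right)} = \sqrt{N - 15} = \sqrt{-15 + N}$)
$d{\left(h \right)} = h^{2}$
$m = -24795$
$\frac{-21043 + P{\left(213 \right)}}{m + d{\left(171 \right)}} = \frac{-21043 + \sqrt{-15 + 213}}{-24795 + 171^{2}} = \frac{-21043 + \sqrt{198}}{-24795 + 29241} = \frac{-21043 + 3 \sqrt{22}}{4446} = \left(-21043 + 3 \sqrt{22}\right) \frac{1}{4446} = - \frac{21043}{4446} + \frac{\sqrt{22}}{1482}$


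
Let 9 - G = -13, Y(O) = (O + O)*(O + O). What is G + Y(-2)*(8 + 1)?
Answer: 166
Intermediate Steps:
Y(O) = 4*O**2 (Y(O) = (2*O)*(2*O) = 4*O**2)
G = 22 (G = 9 - 1*(-13) = 9 + 13 = 22)
G + Y(-2)*(8 + 1) = 22 + (4*(-2)**2)*(8 + 1) = 22 + (4*4)*9 = 22 + 16*9 = 22 + 144 = 166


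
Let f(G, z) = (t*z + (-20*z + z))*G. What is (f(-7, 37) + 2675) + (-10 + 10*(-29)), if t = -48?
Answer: 19728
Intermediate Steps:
f(G, z) = -67*G*z (f(G, z) = (-48*z + (-20*z + z))*G = (-48*z - 19*z)*G = (-67*z)*G = -67*G*z)
(f(-7, 37) + 2675) + (-10 + 10*(-29)) = (-67*(-7)*37 + 2675) + (-10 + 10*(-29)) = (17353 + 2675) + (-10 - 290) = 20028 - 300 = 19728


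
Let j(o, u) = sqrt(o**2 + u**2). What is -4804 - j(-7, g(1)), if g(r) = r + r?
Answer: -4804 - sqrt(53) ≈ -4811.3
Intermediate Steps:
g(r) = 2*r
-4804 - j(-7, g(1)) = -4804 - sqrt((-7)**2 + (2*1)**2) = -4804 - sqrt(49 + 2**2) = -4804 - sqrt(49 + 4) = -4804 - sqrt(53)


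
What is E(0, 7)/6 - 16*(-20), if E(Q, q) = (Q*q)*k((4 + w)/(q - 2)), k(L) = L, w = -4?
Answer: 320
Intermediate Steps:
E(Q, q) = 0 (E(Q, q) = (Q*q)*((4 - 4)/(q - 2)) = (Q*q)*(0/(-2 + q)) = (Q*q)*0 = 0)
E(0, 7)/6 - 16*(-20) = 0/6 - 16*(-20) = 0*(⅙) + 320 = 0 + 320 = 320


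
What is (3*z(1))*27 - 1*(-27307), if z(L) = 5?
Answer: 27712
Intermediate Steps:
(3*z(1))*27 - 1*(-27307) = (3*5)*27 - 1*(-27307) = 15*27 + 27307 = 405 + 27307 = 27712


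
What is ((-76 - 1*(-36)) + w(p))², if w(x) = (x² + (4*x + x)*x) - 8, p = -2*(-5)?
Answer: 304704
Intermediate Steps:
p = 10
w(x) = -8 + 6*x² (w(x) = (x² + (5*x)*x) - 8 = (x² + 5*x²) - 8 = 6*x² - 8 = -8 + 6*x²)
((-76 - 1*(-36)) + w(p))² = ((-76 - 1*(-36)) + (-8 + 6*10²))² = ((-76 + 36) + (-8 + 6*100))² = (-40 + (-8 + 600))² = (-40 + 592)² = 552² = 304704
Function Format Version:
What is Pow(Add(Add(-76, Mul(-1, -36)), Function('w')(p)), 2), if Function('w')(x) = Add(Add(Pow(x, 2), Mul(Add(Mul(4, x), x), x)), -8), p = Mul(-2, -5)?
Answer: 304704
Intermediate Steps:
p = 10
Function('w')(x) = Add(-8, Mul(6, Pow(x, 2))) (Function('w')(x) = Add(Add(Pow(x, 2), Mul(Mul(5, x), x)), -8) = Add(Add(Pow(x, 2), Mul(5, Pow(x, 2))), -8) = Add(Mul(6, Pow(x, 2)), -8) = Add(-8, Mul(6, Pow(x, 2))))
Pow(Add(Add(-76, Mul(-1, -36)), Function('w')(p)), 2) = Pow(Add(Add(-76, Mul(-1, -36)), Add(-8, Mul(6, Pow(10, 2)))), 2) = Pow(Add(Add(-76, 36), Add(-8, Mul(6, 100))), 2) = Pow(Add(-40, Add(-8, 600)), 2) = Pow(Add(-40, 592), 2) = Pow(552, 2) = 304704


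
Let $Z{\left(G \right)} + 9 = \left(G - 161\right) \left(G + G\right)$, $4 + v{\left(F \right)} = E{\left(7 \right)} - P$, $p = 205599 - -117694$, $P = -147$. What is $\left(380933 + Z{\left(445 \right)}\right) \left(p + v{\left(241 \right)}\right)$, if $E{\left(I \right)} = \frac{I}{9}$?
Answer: $\frac{614870133268}{3} \approx 2.0496 \cdot 10^{11}$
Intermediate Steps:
$E{\left(I \right)} = \frac{I}{9}$ ($E{\left(I \right)} = I \frac{1}{9} = \frac{I}{9}$)
$p = 323293$ ($p = 205599 + 117694 = 323293$)
$v{\left(F \right)} = \frac{1294}{9}$ ($v{\left(F \right)} = -4 + \left(\frac{1}{9} \cdot 7 - -147\right) = -4 + \left(\frac{7}{9} + 147\right) = -4 + \frac{1330}{9} = \frac{1294}{9}$)
$Z{\left(G \right)} = -9 + 2 G \left(-161 + G\right)$ ($Z{\left(G \right)} = -9 + \left(G - 161\right) \left(G + G\right) = -9 + \left(-161 + G\right) 2 G = -9 + 2 G \left(-161 + G\right)$)
$\left(380933 + Z{\left(445 \right)}\right) \left(p + v{\left(241 \right)}\right) = \left(380933 - \left(143299 - 396050\right)\right) \left(323293 + \frac{1294}{9}\right) = \left(380933 - -252751\right) \frac{2910931}{9} = \left(380933 + 252751\right) \frac{2910931}{9} = 633684 \cdot \frac{2910931}{9} = \frac{614870133268}{3}$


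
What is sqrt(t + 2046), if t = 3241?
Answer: sqrt(5287) ≈ 72.712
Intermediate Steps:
sqrt(t + 2046) = sqrt(3241 + 2046) = sqrt(5287)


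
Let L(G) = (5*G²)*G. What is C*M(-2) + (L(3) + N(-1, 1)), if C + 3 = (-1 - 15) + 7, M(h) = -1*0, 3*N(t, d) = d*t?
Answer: 404/3 ≈ 134.67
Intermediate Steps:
N(t, d) = d*t/3 (N(t, d) = (d*t)/3 = d*t/3)
L(G) = 5*G³
M(h) = 0
C = -12 (C = -3 + ((-1 - 15) + 7) = -3 + (-16 + 7) = -3 - 9 = -12)
C*M(-2) + (L(3) + N(-1, 1)) = -12*0 + (5*3³ + (⅓)*1*(-1)) = 0 + (5*27 - ⅓) = 0 + (135 - ⅓) = 0 + 404/3 = 404/3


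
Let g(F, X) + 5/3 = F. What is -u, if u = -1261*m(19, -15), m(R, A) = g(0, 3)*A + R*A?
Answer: -327860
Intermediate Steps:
g(F, X) = -5/3 + F
m(R, A) = -5*A/3 + A*R (m(R, A) = (-5/3 + 0)*A + R*A = -5*A/3 + A*R)
u = 327860 (u = -1261*(-15)*(-5 + 3*19)/3 = -1261*(-15)*(-5 + 57)/3 = -1261*(-15)*52/3 = -1261*(-260) = 327860)
-u = -1*327860 = -327860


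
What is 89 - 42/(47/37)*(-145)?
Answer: 229513/47 ≈ 4883.3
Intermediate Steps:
89 - 42/(47/37)*(-145) = 89 - 42/(47*(1/37))*(-145) = 89 - 42/47/37*(-145) = 89 - 42*37/47*(-145) = 89 - 1554/47*(-145) = 89 + 225330/47 = 229513/47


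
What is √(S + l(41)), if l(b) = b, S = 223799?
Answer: 4*√13990 ≈ 473.12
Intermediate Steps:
√(S + l(41)) = √(223799 + 41) = √223840 = 4*√13990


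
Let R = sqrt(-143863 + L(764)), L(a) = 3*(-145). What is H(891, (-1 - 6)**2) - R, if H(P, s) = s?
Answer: 49 - I*sqrt(144298) ≈ 49.0 - 379.87*I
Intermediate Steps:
L(a) = -435
R = I*sqrt(144298) (R = sqrt(-143863 - 435) = sqrt(-144298) = I*sqrt(144298) ≈ 379.87*I)
H(891, (-1 - 6)**2) - R = (-1 - 6)**2 - I*sqrt(144298) = (-7)**2 - I*sqrt(144298) = 49 - I*sqrt(144298)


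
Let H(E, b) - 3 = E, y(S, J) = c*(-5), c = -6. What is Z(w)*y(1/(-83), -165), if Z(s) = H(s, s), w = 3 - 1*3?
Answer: 90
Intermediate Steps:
y(S, J) = 30 (y(S, J) = -6*(-5) = 30)
H(E, b) = 3 + E
w = 0 (w = 3 - 3 = 0)
Z(s) = 3 + s
Z(w)*y(1/(-83), -165) = (3 + 0)*30 = 3*30 = 90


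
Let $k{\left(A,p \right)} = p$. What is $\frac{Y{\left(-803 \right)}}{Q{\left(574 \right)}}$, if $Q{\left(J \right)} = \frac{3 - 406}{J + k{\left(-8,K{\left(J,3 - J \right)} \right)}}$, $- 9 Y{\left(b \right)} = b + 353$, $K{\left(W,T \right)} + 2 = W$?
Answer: $- \frac{57300}{403} \approx -142.18$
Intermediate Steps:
$K{\left(W,T \right)} = -2 + W$
$Y{\left(b \right)} = - \frac{353}{9} - \frac{b}{9}$ ($Y{\left(b \right)} = - \frac{b + 353}{9} = - \frac{353 + b}{9} = - \frac{353}{9} - \frac{b}{9}$)
$Q{\left(J \right)} = - \frac{403}{-2 + 2 J}$ ($Q{\left(J \right)} = \frac{3 - 406}{J + \left(-2 + J\right)} = - \frac{403}{-2 + 2 J}$)
$\frac{Y{\left(-803 \right)}}{Q{\left(574 \right)}} = \frac{- \frac{353}{9} - - \frac{803}{9}}{\left(-403\right) \frac{1}{-2 + 2 \cdot 574}} = \frac{- \frac{353}{9} + \frac{803}{9}}{\left(-403\right) \frac{1}{-2 + 1148}} = \frac{50}{\left(-403\right) \frac{1}{1146}} = \frac{50}{- \frac{403}{1146}} = 50 \left(- \frac{1146}{403}\right) = - \frac{57300}{403}$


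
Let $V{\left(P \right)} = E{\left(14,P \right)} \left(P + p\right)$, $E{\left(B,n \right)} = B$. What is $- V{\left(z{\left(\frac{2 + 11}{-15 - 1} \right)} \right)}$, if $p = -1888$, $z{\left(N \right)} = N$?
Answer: $\frac{211547}{8} \approx 26443.0$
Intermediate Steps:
$V{\left(P \right)} = -26432 + 14 P$ ($V{\left(P \right)} = 14 \left(P - 1888\right) = 14 \left(-1888 + P\right) = -26432 + 14 P$)
$- V{\left(z{\left(\frac{2 + 11}{-15 - 1} \right)} \right)} = - (-26432 + 14 \frac{2 + 11}{-15 - 1}) = - (-26432 + 14 \frac{13}{-16}) = - (-26432 + 14 \cdot 13 \left(- \frac{1}{16}\right)) = - (-26432 + 14 \left(- \frac{13}{16}\right)) = - (-26432 - \frac{91}{8}) = \left(-1\right) \left(- \frac{211547}{8}\right) = \frac{211547}{8}$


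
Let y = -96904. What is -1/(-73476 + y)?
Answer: 1/170380 ≈ 5.8692e-6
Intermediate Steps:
-1/(-73476 + y) = -1/(-73476 - 96904) = -1/(-170380) = -1*(-1/170380) = 1/170380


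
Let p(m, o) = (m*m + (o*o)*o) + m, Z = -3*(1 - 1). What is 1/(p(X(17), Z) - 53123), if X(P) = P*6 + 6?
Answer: -1/41351 ≈ -2.4183e-5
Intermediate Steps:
X(P) = 6 + 6*P (X(P) = 6*P + 6 = 6 + 6*P)
Z = 0 (Z = -3*0 = 0)
p(m, o) = m + m**2 + o**3 (p(m, o) = (m**2 + o**2*o) + m = (m**2 + o**3) + m = m + m**2 + o**3)
1/(p(X(17), Z) - 53123) = 1/(((6 + 6*17) + (6 + 6*17)**2 + 0**3) - 53123) = 1/(((6 + 102) + (6 + 102)**2 + 0) - 53123) = 1/((108 + 108**2 + 0) - 53123) = 1/((108 + 11664 + 0) - 53123) = 1/(11772 - 53123) = 1/(-41351) = -1/41351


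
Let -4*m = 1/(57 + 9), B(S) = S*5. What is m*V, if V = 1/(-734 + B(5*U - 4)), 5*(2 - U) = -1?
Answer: 1/184536 ≈ 5.4190e-6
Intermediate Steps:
U = 11/5 (U = 2 - ⅕*(-1) = 2 + ⅕ = 11/5 ≈ 2.2000)
B(S) = 5*S
V = -1/699 (V = 1/(-734 + 5*(5*(11/5) - 4)) = 1/(-734 + 5*(11 - 4)) = 1/(-734 + 5*7) = 1/(-734 + 35) = 1/(-699) = -1/699 ≈ -0.0014306)
m = -1/264 (m = -1/(4*(57 + 9)) = -¼/66 = -¼*1/66 = -1/264 ≈ -0.0037879)
m*V = -1/264*(-1/699) = 1/184536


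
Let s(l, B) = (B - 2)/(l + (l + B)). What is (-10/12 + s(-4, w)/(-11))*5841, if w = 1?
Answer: -69207/14 ≈ -4943.4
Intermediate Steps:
s(l, B) = (-2 + B)/(B + 2*l) (s(l, B) = (-2 + B)/(l + (B + l)) = (-2 + B)/(B + 2*l))
(-10/12 + s(-4, w)/(-11))*5841 = (-10/12 + ((-2 + 1)/(1 + 2*(-4)))/(-11))*5841 = (-10*1/12 + (-1/(1 - 8))*(-1/11))*5841 = (-⅚ + (-1/(-7))*(-1/11))*5841 = (-⅚ - ⅐*(-1)*(-1/11))*5841 = (-⅚ + (⅐)*(-1/11))*5841 = (-⅚ - 1/77)*5841 = -391/462*5841 = -69207/14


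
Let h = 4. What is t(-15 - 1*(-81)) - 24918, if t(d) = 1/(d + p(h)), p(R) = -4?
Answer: -1544915/62 ≈ -24918.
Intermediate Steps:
t(d) = 1/(-4 + d) (t(d) = 1/(d - 4) = 1/(-4 + d))
t(-15 - 1*(-81)) - 24918 = 1/(-4 + (-15 - 1*(-81))) - 24918 = 1/(-4 + (-15 + 81)) - 24918 = 1/(-4 + 66) - 24918 = 1/62 - 24918 = -1544915/62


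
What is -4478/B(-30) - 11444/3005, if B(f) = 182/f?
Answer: 200804446/273455 ≈ 734.32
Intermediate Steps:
-4478/B(-30) - 11444/3005 = -4478/(182/(-30)) - 11444/3005 = -4478/(182*(-1/30)) - 11444*1/3005 = -4478/(-91/15) - 11444/3005 = -4478*(-15/91) - 11444/3005 = 67170/91 - 11444/3005 = 200804446/273455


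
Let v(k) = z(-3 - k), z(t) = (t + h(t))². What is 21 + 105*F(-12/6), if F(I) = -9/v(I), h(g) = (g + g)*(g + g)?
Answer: -84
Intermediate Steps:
h(g) = 4*g² (h(g) = (2*g)*(2*g) = 4*g²)
z(t) = (t + 4*t²)²
v(k) = (-11 - 4*k)²*(-3 - k)² (v(k) = (-3 - k)²*(1 + 4*(-3 - k))² = (-3 - k)²*(1 + (-12 - 4*k))² = (-3 - k)²*(-11 - 4*k)² = (-11 - 4*k)²*(-3 - k)²)
F(I) = -9/(3 + I - 4*(3 + I)²)²
21 + 105*F(-12/6) = 21 + 105*(-9/(3 - 12/6 - 4*(3 - 12/6)²)²) = 21 + 105*(-9/(3 - 12*⅙ - 4*(3 - 12*⅙)²)²) = 21 + 105*(-9/(3 - 2 - 4*(3 - 2)²)²) = 21 + 105*(-9/(3 - 2 - 4*1²)²) = 21 + 105*(-9/(3 - 2 - 4*1)²) = 21 + 105*(-9/(3 - 2 - 4)²) = 21 + 105*(-9/(-3)²) = 21 + 105*(-9*⅑) = 21 + 105*(-1) = 21 - 105 = -84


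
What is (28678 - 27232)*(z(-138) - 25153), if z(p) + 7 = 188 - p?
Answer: -35909964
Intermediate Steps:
z(p) = 181 - p (z(p) = -7 + (188 - p) = 181 - p)
(28678 - 27232)*(z(-138) - 25153) = (28678 - 27232)*((181 - 1*(-138)) - 25153) = 1446*((181 + 138) - 25153) = 1446*(319 - 25153) = 1446*(-24834) = -35909964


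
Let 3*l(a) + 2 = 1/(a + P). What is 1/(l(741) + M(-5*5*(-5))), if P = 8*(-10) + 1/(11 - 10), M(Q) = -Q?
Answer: -662/83191 ≈ -0.0079576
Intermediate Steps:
P = -79 (P = -80 + 1/1 = -80 + 1 = -79)
l(a) = -2/3 + 1/(3*(-79 + a)) (l(a) = -2/3 + 1/(3*(a - 79)) = -2/3 + 1/(3*(-79 + a)))
1/(l(741) + M(-5*5*(-5))) = 1/((159 - 2*741)/(3*(-79 + 741)) - (-5*5)*(-5)) = 1/((1/3)*(159 - 1482)/662 - (-25)*(-5)) = 1/((1/3)*(1/662)*(-1323) - 1*125) = 1/(-441/662 - 125) = 1/(-83191/662) = -662/83191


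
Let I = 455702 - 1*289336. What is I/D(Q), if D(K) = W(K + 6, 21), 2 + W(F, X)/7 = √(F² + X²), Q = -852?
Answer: 332732/5013071 + 499098*√79573/5013071 ≈ 28.151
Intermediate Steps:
W(F, X) = -14 + 7*√(F² + X²)
D(K) = -14 + 7*√(441 + (6 + K)²) (D(K) = -14 + 7*√((K + 6)² + 21²) = -14 + 7*√((6 + K)² + 441) = -14 + 7*√(441 + (6 + K)²))
I = 166366 (I = 455702 - 289336 = 166366)
I/D(Q) = 166366/(-14 + 7*√(441 + (6 - 852)²)) = 166366/(-14 + 7*√(441 + (-846)²)) = 166366/(-14 + 7*√(441 + 715716)) = 166366/(-14 + 7*√716157) = 166366/(-14 + 7*(3*√79573)) = 166366/(-14 + 21*√79573)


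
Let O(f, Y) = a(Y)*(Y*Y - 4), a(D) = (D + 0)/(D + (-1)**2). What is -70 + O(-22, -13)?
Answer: 435/4 ≈ 108.75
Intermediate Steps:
a(D) = D/(1 + D) (a(D) = D/(D + 1) = D/(1 + D))
O(f, Y) = Y*(-4 + Y**2)/(1 + Y) (O(f, Y) = (Y/(1 + Y))*(Y*Y - 4) = (Y/(1 + Y))*(Y**2 - 4) = (Y/(1 + Y))*(-4 + Y**2) = Y*(-4 + Y**2)/(1 + Y))
-70 + O(-22, -13) = -70 - 13*(-4 + (-13)**2)/(1 - 13) = -70 - 13*(-4 + 169)/(-12) = -70 - 13*(-1/12)*165 = -70 + 715/4 = 435/4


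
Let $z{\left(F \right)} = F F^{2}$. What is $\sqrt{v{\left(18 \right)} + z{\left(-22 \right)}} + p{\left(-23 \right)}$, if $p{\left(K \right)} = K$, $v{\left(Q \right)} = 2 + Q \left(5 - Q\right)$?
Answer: $-23 + 8 i \sqrt{170} \approx -23.0 + 104.31 i$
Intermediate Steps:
$z{\left(F \right)} = F^{3}$
$\sqrt{v{\left(18 \right)} + z{\left(-22 \right)}} + p{\left(-23 \right)} = \sqrt{\left(2 - 18^{2} + 5 \cdot 18\right) + \left(-22\right)^{3}} - 23 = \sqrt{\left(2 - 324 + 90\right) - 10648} - 23 = \sqrt{-232 - 10648} - 23 = \sqrt{-10880} - 23 = 8 i \sqrt{170} - 23 = -23 + 8 i \sqrt{170}$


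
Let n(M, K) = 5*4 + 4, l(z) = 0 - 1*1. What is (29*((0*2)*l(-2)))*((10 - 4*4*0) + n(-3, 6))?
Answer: 0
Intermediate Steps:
l(z) = -1 (l(z) = 0 - 1 = -1)
n(M, K) = 24 (n(M, K) = 20 + 4 = 24)
(29*((0*2)*l(-2)))*((10 - 4*4*0) + n(-3, 6)) = (29*((0*2)*(-1)))*((10 - 4*4*0) + 24) = (29*(0*(-1)))*((10 - 16*0) + 24) = (29*0)*((10 + 0) + 24) = 0*(10 + 24) = 0*34 = 0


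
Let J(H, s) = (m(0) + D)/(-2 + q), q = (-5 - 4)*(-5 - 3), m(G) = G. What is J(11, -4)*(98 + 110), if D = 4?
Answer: 416/35 ≈ 11.886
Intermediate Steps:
q = 72 (q = -9*(-8) = 72)
J(H, s) = 2/35 (J(H, s) = (0 + 4)/(-2 + 72) = 4/70 = 4*(1/70) = 2/35)
J(11, -4)*(98 + 110) = 2*(98 + 110)/35 = (2/35)*208 = 416/35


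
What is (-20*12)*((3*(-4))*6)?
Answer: 17280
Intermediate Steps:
(-20*12)*((3*(-4))*6) = -(-2880)*6 = -240*(-72) = 17280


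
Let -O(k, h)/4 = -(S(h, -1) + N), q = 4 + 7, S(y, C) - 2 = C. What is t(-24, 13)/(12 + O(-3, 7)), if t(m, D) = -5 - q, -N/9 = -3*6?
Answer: -2/83 ≈ -0.024096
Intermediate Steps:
S(y, C) = 2 + C
q = 11
N = 162 (N = -(-27)*6 = -9*(-18) = 162)
t(m, D) = -16 (t(m, D) = -5 - 1*11 = -5 - 11 = -16)
O(k, h) = 652 (O(k, h) = -(-4)*((2 - 1) + 162) = -(-4)*(1 + 162) = -(-4)*163 = -4*(-163) = 652)
t(-24, 13)/(12 + O(-3, 7)) = -16/(12 + 652) = -16/664 = -16*1/664 = -2/83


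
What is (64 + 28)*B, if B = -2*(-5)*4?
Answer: 3680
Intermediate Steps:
B = 40 (B = 10*4 = 40)
(64 + 28)*B = (64 + 28)*40 = 92*40 = 3680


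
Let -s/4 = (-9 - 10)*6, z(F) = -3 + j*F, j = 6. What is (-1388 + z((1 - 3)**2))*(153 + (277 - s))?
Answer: 35542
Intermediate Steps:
z(F) = -3 + 6*F
s = 456 (s = -4*(-9 - 10)*6 = -(-76)*6 = -4*(-114) = 456)
(-1388 + z((1 - 3)**2))*(153 + (277 - s)) = (-1388 + (-3 + 6*(1 - 3)**2))*(153 + (277 - 1*456)) = (-1388 + (-3 + 6*(-2)**2))*(153 + (277 - 456)) = (-1388 + (-3 + 6*4))*(153 - 179) = (-1388 + (-3 + 24))*(-26) = (-1388 + 21)*(-26) = -1367*(-26) = 35542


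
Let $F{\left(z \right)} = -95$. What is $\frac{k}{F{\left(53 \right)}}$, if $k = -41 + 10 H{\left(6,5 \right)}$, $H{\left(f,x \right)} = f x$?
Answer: $- \frac{259}{95} \approx -2.7263$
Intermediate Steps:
$k = 259$ ($k = -41 + 10 \cdot 6 \cdot 5 = -41 + 10 \cdot 30 = -41 + 300 = 259$)
$\frac{k}{F{\left(53 \right)}} = \frac{259}{-95} = 259 \left(- \frac{1}{95}\right) = - \frac{259}{95}$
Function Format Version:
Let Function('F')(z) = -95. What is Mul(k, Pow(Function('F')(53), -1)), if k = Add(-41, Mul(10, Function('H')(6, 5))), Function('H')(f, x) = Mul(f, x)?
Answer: Rational(-259, 95) ≈ -2.7263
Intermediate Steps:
k = 259 (k = Add(-41, Mul(10, Mul(6, 5))) = Add(-41, Mul(10, 30)) = Add(-41, 300) = 259)
Mul(k, Pow(Function('F')(53), -1)) = Mul(259, Pow(-95, -1)) = Mul(259, Rational(-1, 95)) = Rational(-259, 95)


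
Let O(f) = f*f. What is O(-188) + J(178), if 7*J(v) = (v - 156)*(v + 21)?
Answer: 251786/7 ≈ 35969.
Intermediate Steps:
O(f) = f²
J(v) = (-156 + v)*(21 + v)/7 (J(v) = ((v - 156)*(v + 21))/7 = ((-156 + v)*(21 + v))/7 = (-156 + v)*(21 + v)/7)
O(-188) + J(178) = (-188)² + (-468 - 135/7*178 + (⅐)*178²) = 35344 + (-468 - 24030/7 + (⅐)*31684) = 35344 + (-468 - 24030/7 + 31684/7) = 35344 + 4378/7 = 251786/7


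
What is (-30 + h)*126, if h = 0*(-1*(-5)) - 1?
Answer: -3906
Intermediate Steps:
h = -1 (h = 0*5 - 1 = 0 - 1 = -1)
(-30 + h)*126 = (-30 - 1)*126 = -31*126 = -3906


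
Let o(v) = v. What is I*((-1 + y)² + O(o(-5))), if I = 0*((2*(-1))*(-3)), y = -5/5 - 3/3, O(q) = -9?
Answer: 0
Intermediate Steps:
y = -2 (y = -5*⅕ - 3*⅓ = -1 - 1 = -2)
I = 0 (I = 0*(-2*(-3)) = 0*6 = 0)
I*((-1 + y)² + O(o(-5))) = 0*((-1 - 2)² - 9) = 0*((-3)² - 9) = 0*(9 - 9) = 0*0 = 0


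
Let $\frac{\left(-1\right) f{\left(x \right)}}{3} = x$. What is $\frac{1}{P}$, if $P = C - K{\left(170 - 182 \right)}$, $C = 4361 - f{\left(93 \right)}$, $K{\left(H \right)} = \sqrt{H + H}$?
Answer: $\frac{580}{2691203} + \frac{i \sqrt{6}}{10764812} \approx 0.00021552 + 2.2755 \cdot 10^{-7} i$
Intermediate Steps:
$f{\left(x \right)} = - 3 x$
$K{\left(H \right)} = \sqrt{2} \sqrt{H}$ ($K{\left(H \right)} = \sqrt{2 H} = \sqrt{2} \sqrt{H}$)
$C = 4640$ ($C = 4361 - \left(-3\right) 93 = 4361 - -279 = 4361 + 279 = 4640$)
$P = 4640 - 2 i \sqrt{6}$ ($P = 4640 - \sqrt{2} \sqrt{170 - 182} = 4640 - \sqrt{2} \sqrt{-12} = 4640 - \sqrt{2} \cdot 2 i \sqrt{3} = 4640 - 2 i \sqrt{6} \approx 4640.0 - 4.899 i$)
$\frac{1}{P} = \frac{1}{4640 - 2 i \sqrt{6}}$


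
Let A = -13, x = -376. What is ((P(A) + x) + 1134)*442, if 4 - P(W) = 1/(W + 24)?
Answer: 3704402/11 ≈ 3.3676e+5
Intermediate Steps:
P(W) = 4 - 1/(24 + W) (P(W) = 4 - 1/(W + 24) = 4 - 1/(24 + W))
((P(A) + x) + 1134)*442 = (((95 + 4*(-13))/(24 - 13) - 376) + 1134)*442 = (((95 - 52)/11 - 376) + 1134)*442 = (((1/11)*43 - 376) + 1134)*442 = ((43/11 - 376) + 1134)*442 = (-4093/11 + 1134)*442 = (8381/11)*442 = 3704402/11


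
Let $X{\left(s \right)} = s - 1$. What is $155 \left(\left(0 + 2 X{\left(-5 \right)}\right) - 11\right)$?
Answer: $-3565$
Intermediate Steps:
$X{\left(s \right)} = -1 + s$
$155 \left(\left(0 + 2 X{\left(-5 \right)}\right) - 11\right) = 155 \left(\left(0 + 2 \left(-1 - 5\right)\right) - 11\right) = 155 \left(\left(0 + 2 \left(-6\right)\right) - 11\right) = 155 \left(\left(0 - 12\right) - 11\right) = 155 \left(-12 - 11\right) = 155 \left(-23\right) = -3565$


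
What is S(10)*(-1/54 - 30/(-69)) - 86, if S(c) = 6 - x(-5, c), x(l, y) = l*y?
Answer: -38930/621 ≈ -62.689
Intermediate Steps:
S(c) = 6 + 5*c (S(c) = 6 - (-5)*c = 6 + 5*c)
S(10)*(-1/54 - 30/(-69)) - 86 = (6 + 5*10)*(-1/54 - 30/(-69)) - 86 = (6 + 50)*(-1*1/54 - 30*(-1/69)) - 86 = 56*(-1/54 + 10/23) - 86 = 56*(517/1242) - 86 = 14476/621 - 86 = -38930/621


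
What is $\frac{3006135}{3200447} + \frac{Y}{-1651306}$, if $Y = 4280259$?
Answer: $- \frac{8734693313463}{5284917333782} \approx -1.6528$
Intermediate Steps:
$\frac{3006135}{3200447} + \frac{Y}{-1651306} = \frac{3006135}{3200447} + \frac{4280259}{-1651306} = 3006135 \cdot \frac{1}{3200447} + 4280259 \left(- \frac{1}{1651306}\right) = \frac{3006135}{3200447} - \frac{4280259}{1651306} = - \frac{8734693313463}{5284917333782}$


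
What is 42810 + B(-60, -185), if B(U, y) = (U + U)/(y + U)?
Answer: 2097714/49 ≈ 42811.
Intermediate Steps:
B(U, y) = 2*U/(U + y) (B(U, y) = (2*U)/(U + y) = 2*U/(U + y))
42810 + B(-60, -185) = 42810 + 2*(-60)/(-60 - 185) = 42810 + 2*(-60)/(-245) = 42810 + 2*(-60)*(-1/245) = 42810 + 24/49 = 2097714/49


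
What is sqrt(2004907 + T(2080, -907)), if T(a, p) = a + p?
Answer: 8*sqrt(31345) ≈ 1416.4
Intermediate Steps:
sqrt(2004907 + T(2080, -907)) = sqrt(2004907 + (2080 - 907)) = sqrt(2004907 + 1173) = sqrt(2006080) = 8*sqrt(31345)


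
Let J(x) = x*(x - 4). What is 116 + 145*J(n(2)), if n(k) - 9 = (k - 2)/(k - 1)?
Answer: 6641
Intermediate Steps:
n(k) = 9 + (-2 + k)/(-1 + k) (n(k) = 9 + (k - 2)/(k - 1) = 9 + (-2 + k)/(-1 + k))
J(x) = x*(-4 + x)
116 + 145*J(n(2)) = 116 + 145*(((-11 + 10*2)/(-1 + 2))*(-4 + (-11 + 10*2)/(-1 + 2))) = 116 + 145*(((-11 + 20)/1)*(-4 + (-11 + 20)/1)) = 116 + 145*((1*9)*(-4 + 1*9)) = 116 + 145*(9*(-4 + 9)) = 116 + 145*(9*5) = 116 + 145*45 = 116 + 6525 = 6641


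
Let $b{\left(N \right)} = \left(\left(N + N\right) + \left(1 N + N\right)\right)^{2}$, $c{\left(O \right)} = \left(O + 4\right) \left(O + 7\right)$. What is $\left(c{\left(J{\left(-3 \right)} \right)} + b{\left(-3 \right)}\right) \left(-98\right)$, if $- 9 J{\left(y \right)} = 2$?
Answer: $- \frac{1346324}{81} \approx -16621.0$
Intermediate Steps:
$J{\left(y \right)} = - \frac{2}{9}$ ($J{\left(y \right)} = \left(- \frac{1}{9}\right) 2 = - \frac{2}{9}$)
$c{\left(O \right)} = \left(4 + O\right) \left(7 + O\right)$
$b{\left(N \right)} = 16 N^{2}$ ($b{\left(N \right)} = \left(2 N + \left(N + N\right)\right)^{2} = \left(2 N + 2 N\right)^{2} = \left(4 N\right)^{2} = 16 N^{2}$)
$\left(c{\left(J{\left(-3 \right)} \right)} + b{\left(-3 \right)}\right) \left(-98\right) = \left(\left(28 + \left(- \frac{2}{9}\right)^{2} + 11 \left(- \frac{2}{9}\right)\right) + 16 \left(-3\right)^{2}\right) \left(-98\right) = \left(\left(28 + \frac{4}{81} - \frac{22}{9}\right) + 16 \cdot 9\right) \left(-98\right) = \left(\frac{2074}{81} + 144\right) \left(-98\right) = \frac{13738}{81} \left(-98\right) = - \frac{1346324}{81}$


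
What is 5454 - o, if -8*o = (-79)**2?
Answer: 49873/8 ≈ 6234.1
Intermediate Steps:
o = -6241/8 (o = -1/8*(-79)**2 = -1/8*6241 = -6241/8 ≈ -780.13)
5454 - o = 5454 - 1*(-6241/8) = 5454 + 6241/8 = 49873/8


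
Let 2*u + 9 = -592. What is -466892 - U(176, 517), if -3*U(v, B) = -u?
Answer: -2800751/6 ≈ -4.6679e+5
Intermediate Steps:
u = -601/2 (u = -9/2 + (½)*(-592) = -9/2 - 296 = -601/2 ≈ -300.50)
U(v, B) = -601/6 (U(v, B) = -(-1)*(-601)/(3*2) = -⅓*601/2 = -601/6)
-466892 - U(176, 517) = -466892 - 1*(-601/6) = -466892 + 601/6 = -2800751/6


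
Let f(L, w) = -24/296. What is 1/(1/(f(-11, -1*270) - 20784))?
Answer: -769011/37 ≈ -20784.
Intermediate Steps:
f(L, w) = -3/37 (f(L, w) = -24*1/296 = -3/37)
1/(1/(f(-11, -1*270) - 20784)) = 1/(1/(-3/37 - 20784)) = 1/(1/(-769011/37)) = 1/(-37/769011) = -769011/37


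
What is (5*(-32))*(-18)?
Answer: 2880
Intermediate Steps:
(5*(-32))*(-18) = -160*(-18) = 2880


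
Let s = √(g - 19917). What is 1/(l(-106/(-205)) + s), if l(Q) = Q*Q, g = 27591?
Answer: -236096450/6776464974277 + 1766100625*√7674/13552929948554 ≈ 0.011381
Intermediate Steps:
l(Q) = Q²
s = √7674 (s = √(27591 - 19917) = √7674 ≈ 87.601)
1/(l(-106/(-205)) + s) = 1/((-106/(-205))² + √7674) = 1/((-106*(-1/205))² + √7674) = 1/((106/205)² + √7674) = 1/(11236/42025 + √7674)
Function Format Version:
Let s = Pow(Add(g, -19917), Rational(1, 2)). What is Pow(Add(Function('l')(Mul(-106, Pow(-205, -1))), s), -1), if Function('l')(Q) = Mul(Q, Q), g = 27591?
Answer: Add(Rational(-236096450, 6776464974277), Mul(Rational(1766100625, 13552929948554), Pow(7674, Rational(1, 2)))) ≈ 0.011381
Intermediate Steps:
Function('l')(Q) = Pow(Q, 2)
s = Pow(7674, Rational(1, 2)) (s = Pow(Add(27591, -19917), Rational(1, 2)) = Pow(7674, Rational(1, 2)) ≈ 87.601)
Pow(Add(Function('l')(Mul(-106, Pow(-205, -1))), s), -1) = Pow(Add(Pow(Mul(-106, Pow(-205, -1)), 2), Pow(7674, Rational(1, 2))), -1) = Pow(Add(Pow(Mul(-106, Rational(-1, 205)), 2), Pow(7674, Rational(1, 2))), -1) = Pow(Add(Pow(Rational(106, 205), 2), Pow(7674, Rational(1, 2))), -1) = Pow(Add(Rational(11236, 42025), Pow(7674, Rational(1, 2))), -1)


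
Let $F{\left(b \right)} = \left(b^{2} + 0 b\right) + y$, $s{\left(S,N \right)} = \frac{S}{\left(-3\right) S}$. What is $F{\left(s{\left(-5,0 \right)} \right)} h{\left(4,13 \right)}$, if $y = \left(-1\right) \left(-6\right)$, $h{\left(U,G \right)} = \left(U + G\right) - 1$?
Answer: $\frac{880}{9} \approx 97.778$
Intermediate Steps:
$s{\left(S,N \right)} = - \frac{1}{3}$ ($s{\left(S,N \right)} = S \left(- \frac{1}{3 S}\right) = - \frac{1}{3}$)
$h{\left(U,G \right)} = -1 + G + U$ ($h{\left(U,G \right)} = \left(G + U\right) - 1 = -1 + G + U$)
$y = 6$
$F{\left(b \right)} = 6 + b^{2}$ ($F{\left(b \right)} = \left(b^{2} + 0 b\right) + 6 = \left(b^{2} + 0\right) + 6 = b^{2} + 6 = 6 + b^{2}$)
$F{\left(s{\left(-5,0 \right)} \right)} h{\left(4,13 \right)} = \left(6 + \left(- \frac{1}{3}\right)^{2}\right) \left(-1 + 13 + 4\right) = \left(6 + \frac{1}{9}\right) 16 = \frac{55}{9} \cdot 16 = \frac{880}{9}$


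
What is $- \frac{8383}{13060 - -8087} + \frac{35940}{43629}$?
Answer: $\frac{131427091}{307540821} \approx 0.42735$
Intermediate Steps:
$- \frac{8383}{13060 - -8087} + \frac{35940}{43629} = - \frac{8383}{13060 + 8087} + 35940 \cdot \frac{1}{43629} = - \frac{8383}{21147} + \frac{11980}{14543} = \frac{131427091}{307540821}$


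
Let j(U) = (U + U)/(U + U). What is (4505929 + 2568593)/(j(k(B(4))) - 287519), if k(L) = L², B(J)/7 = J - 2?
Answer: -505323/20537 ≈ -24.605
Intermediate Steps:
B(J) = -14 + 7*J (B(J) = 7*(J - 2) = 7*(-2 + J) = -14 + 7*J)
j(U) = 1 (j(U) = (2*U)/((2*U)) = (2*U)*(1/(2*U)) = 1)
(4505929 + 2568593)/(j(k(B(4))) - 287519) = (4505929 + 2568593)/(1 - 287519) = 7074522/(-287518) = 7074522*(-1/287518) = -505323/20537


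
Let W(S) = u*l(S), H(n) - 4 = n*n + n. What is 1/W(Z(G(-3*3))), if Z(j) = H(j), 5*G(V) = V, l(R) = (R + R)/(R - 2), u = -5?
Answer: -43/680 ≈ -0.063235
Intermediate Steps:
H(n) = 4 + n + n**2 (H(n) = 4 + (n*n + n) = 4 + (n**2 + n) = 4 + (n + n**2) = 4 + n + n**2)
l(R) = 2*R/(-2 + R) (l(R) = (2*R)/(-2 + R) = 2*R/(-2 + R))
G(V) = V/5
Z(j) = 4 + j + j**2
W(S) = -10*S/(-2 + S)
1/W(Z(G(-3*3))) = 1/(-10*(4 + (-3*3)/5 + ((-3*3)/5)**2)/(-2 + (4 + (-3*3)/5 + ((-3*3)/5)**2))) = 1/(-10*(4 + (1/5)*(-9) + ((1/5)*(-9))**2)/(-2 + (4 + (1/5)*(-9) + ((1/5)*(-9))**2))) = 1/(-10*(4 - 9/5 + (-9/5)**2)/(-2 + (4 - 9/5 + (-9/5)**2))) = 1/(-10*(4 - 9/5 + 81/25)/(-2 + (4 - 9/5 + 81/25))) = 1/(-10*136/25/(-2 + 136/25)) = 1/(-10*136/25/86/25) = 1/(-10*136/25*25/86) = 1/(-680/43) = -43/680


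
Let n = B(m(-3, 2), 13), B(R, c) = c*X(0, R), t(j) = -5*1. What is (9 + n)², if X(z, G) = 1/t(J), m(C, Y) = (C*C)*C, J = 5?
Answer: 1024/25 ≈ 40.960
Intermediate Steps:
t(j) = -5
m(C, Y) = C³ (m(C, Y) = C²*C = C³)
X(z, G) = -⅕ (X(z, G) = 1/(-5) = -⅕)
B(R, c) = -c/5 (B(R, c) = c*(-⅕) = -c/5)
n = -13/5 (n = -⅕*13 = -13/5 ≈ -2.6000)
(9 + n)² = (9 - 13/5)² = (32/5)² = 1024/25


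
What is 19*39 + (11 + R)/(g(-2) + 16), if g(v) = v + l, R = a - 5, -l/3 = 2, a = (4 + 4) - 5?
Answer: 5937/8 ≈ 742.13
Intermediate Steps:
a = 3 (a = 8 - 5 = 3)
l = -6 (l = -3*2 = -6)
R = -2 (R = 3 - 5 = -2)
g(v) = -6 + v (g(v) = v - 6 = -6 + v)
19*39 + (11 + R)/(g(-2) + 16) = 19*39 + (11 - 2)/((-6 - 2) + 16) = 741 + 9/(-8 + 16) = 741 + 9/8 = 5937/8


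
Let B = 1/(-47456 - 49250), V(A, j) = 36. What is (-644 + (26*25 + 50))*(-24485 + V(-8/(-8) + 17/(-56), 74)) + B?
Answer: -132404439665/96706 ≈ -1.3691e+6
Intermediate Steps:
B = -1/96706 (B = 1/(-96706) = -1/96706 ≈ -1.0341e-5)
(-644 + (26*25 + 50))*(-24485 + V(-8/(-8) + 17/(-56), 74)) + B = (-644 + (26*25 + 50))*(-24485 + 36) - 1/96706 = (-644 + (650 + 50))*(-24449) - 1/96706 = (-644 + 700)*(-24449) - 1/96706 = 56*(-24449) - 1/96706 = -1369144 - 1/96706 = -132404439665/96706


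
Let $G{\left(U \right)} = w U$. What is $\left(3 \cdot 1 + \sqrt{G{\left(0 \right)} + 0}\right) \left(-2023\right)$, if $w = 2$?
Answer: $-6069$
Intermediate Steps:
$G{\left(U \right)} = 2 U$
$\left(3 \cdot 1 + \sqrt{G{\left(0 \right)} + 0}\right) \left(-2023\right) = \left(3 \cdot 1 + \sqrt{2 \cdot 0 + 0}\right) \left(-2023\right) = \left(3 + \sqrt{0 + 0}\right) \left(-2023\right) = \left(3 + \sqrt{0}\right) \left(-2023\right) = \left(3 + 0\right) \left(-2023\right) = 3 \left(-2023\right) = -6069$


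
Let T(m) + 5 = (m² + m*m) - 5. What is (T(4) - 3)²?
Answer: 361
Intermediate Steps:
T(m) = -10 + 2*m² (T(m) = -5 + ((m² + m*m) - 5) = -5 + ((m² + m²) - 5) = -5 + (2*m² - 5) = -5 + (-5 + 2*m²) = -10 + 2*m²)
(T(4) - 3)² = ((-10 + 2*4²) - 3)² = ((-10 + 2*16) - 3)² = ((-10 + 32) - 3)² = (22 - 3)² = 19² = 361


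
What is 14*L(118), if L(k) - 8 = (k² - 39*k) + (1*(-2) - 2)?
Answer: 130564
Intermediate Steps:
L(k) = 4 + k² - 39*k (L(k) = 8 + ((k² - 39*k) + (1*(-2) - 2)) = 8 + ((k² - 39*k) + (-2 - 2)) = 8 + ((k² - 39*k) - 4) = 8 + (-4 + k² - 39*k) = 4 + k² - 39*k)
14*L(118) = 14*(4 + 118² - 39*118) = 14*(4 + 13924 - 4602) = 14*9326 = 130564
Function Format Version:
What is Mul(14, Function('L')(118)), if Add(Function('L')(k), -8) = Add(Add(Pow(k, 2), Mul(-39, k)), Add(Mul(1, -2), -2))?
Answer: 130564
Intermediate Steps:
Function('L')(k) = Add(4, Pow(k, 2), Mul(-39, k)) (Function('L')(k) = Add(8, Add(Add(Pow(k, 2), Mul(-39, k)), Add(Mul(1, -2), -2))) = Add(8, Add(Add(Pow(k, 2), Mul(-39, k)), Add(-2, -2))) = Add(8, Add(Add(Pow(k, 2), Mul(-39, k)), -4)) = Add(8, Add(-4, Pow(k, 2), Mul(-39, k))) = Add(4, Pow(k, 2), Mul(-39, k)))
Mul(14, Function('L')(118)) = Mul(14, Add(4, Pow(118, 2), Mul(-39, 118))) = Mul(14, Add(4, 13924, -4602)) = Mul(14, 9326) = 130564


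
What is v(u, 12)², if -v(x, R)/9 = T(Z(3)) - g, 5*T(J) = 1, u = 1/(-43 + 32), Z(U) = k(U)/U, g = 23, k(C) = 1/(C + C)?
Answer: 1052676/25 ≈ 42107.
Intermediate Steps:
k(C) = 1/(2*C)
Z(U) = 1/(2*U²) (Z(U) = (1/(2*U))/U = 1/(2*U²))
u = -1/11 (u = 1/(-11) = -1/11 ≈ -0.090909)
T(J) = ⅕ (T(J) = (⅕)*1 = ⅕)
v(x, R) = 1026/5 (v(x, R) = -9*(⅕ - 1*23) = -9*(⅕ - 23) = -9*(-114/5) = 1026/5)
v(u, 12)² = (1026/5)² = 1052676/25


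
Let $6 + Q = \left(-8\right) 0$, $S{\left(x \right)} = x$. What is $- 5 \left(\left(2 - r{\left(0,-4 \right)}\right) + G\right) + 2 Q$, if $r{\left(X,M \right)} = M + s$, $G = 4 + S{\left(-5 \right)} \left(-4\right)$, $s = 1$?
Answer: $-157$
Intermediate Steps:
$G = 24$ ($G = 4 - -20 = 4 + 20 = 24$)
$Q = -6$ ($Q = -6 - 0 = -6 + 0 = -6$)
$r{\left(X,M \right)} = 1 + M$ ($r{\left(X,M \right)} = M + 1 = 1 + M$)
$- 5 \left(\left(2 - r{\left(0,-4 \right)}\right) + G\right) + 2 Q = - 5 \left(\left(2 - \left(1 - 4\right)\right) + 24\right) + 2 \left(-6\right) = - 5 \left(\left(2 - -3\right) + 24\right) - 12 = - 5 \left(\left(2 + 3\right) + 24\right) - 12 = - 5 \left(5 + 24\right) - 12 = \left(-5\right) 29 - 12 = -145 - 12 = -157$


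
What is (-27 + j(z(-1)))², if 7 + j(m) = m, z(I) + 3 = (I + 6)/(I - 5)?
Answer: 51529/36 ≈ 1431.4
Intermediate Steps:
z(I) = -3 + (6 + I)/(-5 + I) (z(I) = -3 + (I + 6)/(I - 5) = -3 + (6 + I)/(-5 + I))
j(m) = -7 + m
(-27 + j(z(-1)))² = (-27 + (-7 + (21 - 2*(-1))/(-5 - 1)))² = (-27 + (-7 + (21 + 2)/(-6)))² = (-27 + (-7 - ⅙*23))² = (-27 + (-7 - 23/6))² = (-27 - 65/6)² = (-227/6)² = 51529/36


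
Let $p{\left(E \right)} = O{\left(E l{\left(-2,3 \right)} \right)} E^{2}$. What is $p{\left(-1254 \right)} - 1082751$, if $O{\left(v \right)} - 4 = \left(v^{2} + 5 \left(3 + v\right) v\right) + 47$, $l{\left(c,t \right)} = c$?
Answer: $59406594853629$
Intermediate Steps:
$O{\left(v \right)} = 51 + v^{2} + v \left(15 + 5 v\right)$ ($O{\left(v \right)} = 4 + \left(\left(v^{2} + 5 \left(3 + v\right) v\right) + 47\right) = 4 + \left(\left(v^{2} + \left(15 + 5 v\right) v\right) + 47\right) = 4 + \left(\left(v^{2} + v \left(15 + 5 v\right)\right) + 47\right) = 4 + \left(47 + v^{2} + v \left(15 + 5 v\right)\right) = 51 + v^{2} + v \left(15 + 5 v\right)$)
$p{\left(E \right)} = E^{2} \left(51 - 30 E + 24 E^{2}\right)$ ($p{\left(E \right)} = \left(51 + 6 \left(E \left(-2\right)\right)^{2} + 15 E \left(-2\right)\right) E^{2} = \left(51 + 6 \left(- 2 E\right)^{2} + 15 \left(- 2 E\right)\right) E^{2} = \left(51 + 6 \cdot 4 E^{2} - 30 E\right) E^{2} = \left(51 + 24 E^{2} - 30 E\right) E^{2} = \left(51 - 30 E + 24 E^{2}\right) E^{2} = E^{2} \left(51 - 30 E + 24 E^{2}\right)$)
$p{\left(-1254 \right)} - 1082751 = \left(-1254\right)^{2} \left(51 - -37620 + 24 \left(-1254\right)^{2}\right) - 1082751 = 1572516 \left(51 + 37620 + 24 \cdot 1572516\right) - 1082751 = 1572516 \left(51 + 37620 + 37740384\right) - 1082751 = 1572516 \cdot 37778055 - 1082751 = 59406595936380 - 1082751 = 59406594853629$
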